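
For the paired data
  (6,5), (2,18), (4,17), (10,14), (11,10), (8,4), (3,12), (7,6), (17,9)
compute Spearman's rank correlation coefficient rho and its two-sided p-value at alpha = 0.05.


Step 1: Rank x and y separately (midranks; no ties here).
rank(x): 6->4, 2->1, 4->3, 10->7, 11->8, 8->6, 3->2, 7->5, 17->9
rank(y): 5->2, 18->9, 17->8, 14->7, 10->5, 4->1, 12->6, 6->3, 9->4
Step 2: d_i = R_x(i) - R_y(i); compute d_i^2.
  (4-2)^2=4, (1-9)^2=64, (3-8)^2=25, (7-7)^2=0, (8-5)^2=9, (6-1)^2=25, (2-6)^2=16, (5-3)^2=4, (9-4)^2=25
sum(d^2) = 172.
Step 3: rho = 1 - 6*172 / (9*(9^2 - 1)) = 1 - 1032/720 = -0.433333.
Step 4: Under H0, t = rho * sqrt((n-2)/(1-rho^2)) = -1.2721 ~ t(7).
Step 5: Two-sided p-value from the t-distribution with 7 df = 0.243952.
Step 6: alpha = 0.05. fail to reject H0.

rho = -0.4333, p = 0.243952, fail to reject H0 at alpha = 0.05.


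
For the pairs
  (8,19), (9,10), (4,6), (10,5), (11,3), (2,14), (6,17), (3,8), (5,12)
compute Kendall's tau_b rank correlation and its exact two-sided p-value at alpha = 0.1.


Step 1: Enumerate the 36 unordered pairs (i,j) with i<j and classify each by sign(x_j-x_i) * sign(y_j-y_i).
  (1,2):dx=+1,dy=-9->D; (1,3):dx=-4,dy=-13->C; (1,4):dx=+2,dy=-14->D; (1,5):dx=+3,dy=-16->D
  (1,6):dx=-6,dy=-5->C; (1,7):dx=-2,dy=-2->C; (1,8):dx=-5,dy=-11->C; (1,9):dx=-3,dy=-7->C
  (2,3):dx=-5,dy=-4->C; (2,4):dx=+1,dy=-5->D; (2,5):dx=+2,dy=-7->D; (2,6):dx=-7,dy=+4->D
  (2,7):dx=-3,dy=+7->D; (2,8):dx=-6,dy=-2->C; (2,9):dx=-4,dy=+2->D; (3,4):dx=+6,dy=-1->D
  (3,5):dx=+7,dy=-3->D; (3,6):dx=-2,dy=+8->D; (3,7):dx=+2,dy=+11->C; (3,8):dx=-1,dy=+2->D
  (3,9):dx=+1,dy=+6->C; (4,5):dx=+1,dy=-2->D; (4,6):dx=-8,dy=+9->D; (4,7):dx=-4,dy=+12->D
  (4,8):dx=-7,dy=+3->D; (4,9):dx=-5,dy=+7->D; (5,6):dx=-9,dy=+11->D; (5,7):dx=-5,dy=+14->D
  (5,8):dx=-8,dy=+5->D; (5,9):dx=-6,dy=+9->D; (6,7):dx=+4,dy=+3->C; (6,8):dx=+1,dy=-6->D
  (6,9):dx=+3,dy=-2->D; (7,8):dx=-3,dy=-9->C; (7,9):dx=-1,dy=-5->C; (8,9):dx=+2,dy=+4->C
Step 2: C = 13, D = 23, total pairs = 36.
Step 3: tau = (C - D)/(n(n-1)/2) = (13 - 23)/36 = -0.277778.
Step 4: Exact two-sided p-value (enumerate n! = 362880 permutations of y under H0): p = 0.358488.
Step 5: alpha = 0.1. fail to reject H0.

tau_b = -0.2778 (C=13, D=23), p = 0.358488, fail to reject H0.


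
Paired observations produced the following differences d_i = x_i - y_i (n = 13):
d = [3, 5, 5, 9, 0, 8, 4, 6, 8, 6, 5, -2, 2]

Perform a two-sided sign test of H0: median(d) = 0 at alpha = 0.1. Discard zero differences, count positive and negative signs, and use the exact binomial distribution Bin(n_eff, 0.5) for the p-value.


Step 1: Discard zero differences. Original n = 13; n_eff = number of nonzero differences = 12.
Nonzero differences (with sign): +3, +5, +5, +9, +8, +4, +6, +8, +6, +5, -2, +2
Step 2: Count signs: positive = 11, negative = 1.
Step 3: Under H0: P(positive) = 0.5, so the number of positives S ~ Bin(12, 0.5).
Step 4: Two-sided exact p-value = sum of Bin(12,0.5) probabilities at or below the observed probability = 0.006348.
Step 5: alpha = 0.1. reject H0.

n_eff = 12, pos = 11, neg = 1, p = 0.006348, reject H0.


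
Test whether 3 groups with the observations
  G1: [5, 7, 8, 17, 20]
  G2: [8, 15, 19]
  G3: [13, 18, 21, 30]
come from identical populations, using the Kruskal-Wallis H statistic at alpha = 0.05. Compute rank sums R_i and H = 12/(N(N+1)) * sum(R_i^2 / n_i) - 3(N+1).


Step 1: Combine all N = 12 observations and assign midranks.
sorted (value, group, rank): (5,G1,1), (7,G1,2), (8,G1,3.5), (8,G2,3.5), (13,G3,5), (15,G2,6), (17,G1,7), (18,G3,8), (19,G2,9), (20,G1,10), (21,G3,11), (30,G3,12)
Step 2: Sum ranks within each group.
R_1 = 23.5 (n_1 = 5)
R_2 = 18.5 (n_2 = 3)
R_3 = 36 (n_3 = 4)
Step 3: H = 12/(N(N+1)) * sum(R_i^2/n_i) - 3(N+1)
     = 12/(12*13) * (23.5^2/5 + 18.5^2/3 + 36^2/4) - 3*13
     = 0.076923 * 548.533 - 39
     = 3.194872.
Step 4: Ties present; correction factor C = 1 - 6/(12^3 - 12) = 0.996503. Corrected H = 3.194872 / 0.996503 = 3.206082.
Step 5: Under H0, H ~ chi^2(2); p-value = 0.201283.
Step 6: alpha = 0.05. fail to reject H0.

H = 3.2061, df = 2, p = 0.201283, fail to reject H0.


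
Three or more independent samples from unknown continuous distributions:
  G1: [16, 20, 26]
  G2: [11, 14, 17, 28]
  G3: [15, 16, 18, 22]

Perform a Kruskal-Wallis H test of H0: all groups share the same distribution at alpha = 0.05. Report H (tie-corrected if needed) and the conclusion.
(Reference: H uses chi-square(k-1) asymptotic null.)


Step 1: Combine all N = 11 observations and assign midranks.
sorted (value, group, rank): (11,G2,1), (14,G2,2), (15,G3,3), (16,G1,4.5), (16,G3,4.5), (17,G2,6), (18,G3,7), (20,G1,8), (22,G3,9), (26,G1,10), (28,G2,11)
Step 2: Sum ranks within each group.
R_1 = 22.5 (n_1 = 3)
R_2 = 20 (n_2 = 4)
R_3 = 23.5 (n_3 = 4)
Step 3: H = 12/(N(N+1)) * sum(R_i^2/n_i) - 3(N+1)
     = 12/(11*12) * (22.5^2/3 + 20^2/4 + 23.5^2/4) - 3*12
     = 0.090909 * 406.812 - 36
     = 0.982955.
Step 4: Ties present; correction factor C = 1 - 6/(11^3 - 11) = 0.995455. Corrected H = 0.982955 / 0.995455 = 0.987443.
Step 5: Under H0, H ~ chi^2(2); p-value = 0.610351.
Step 6: alpha = 0.05. fail to reject H0.

H = 0.9874, df = 2, p = 0.610351, fail to reject H0.


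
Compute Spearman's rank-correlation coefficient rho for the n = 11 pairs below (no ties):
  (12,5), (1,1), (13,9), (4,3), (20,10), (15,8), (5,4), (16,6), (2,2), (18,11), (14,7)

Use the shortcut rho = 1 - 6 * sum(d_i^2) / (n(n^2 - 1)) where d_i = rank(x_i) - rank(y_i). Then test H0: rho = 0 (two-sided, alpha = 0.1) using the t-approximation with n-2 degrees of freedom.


Step 1: Rank x and y separately (midranks; no ties here).
rank(x): 12->5, 1->1, 13->6, 4->3, 20->11, 15->8, 5->4, 16->9, 2->2, 18->10, 14->7
rank(y): 5->5, 1->1, 9->9, 3->3, 10->10, 8->8, 4->4, 6->6, 2->2, 11->11, 7->7
Step 2: d_i = R_x(i) - R_y(i); compute d_i^2.
  (5-5)^2=0, (1-1)^2=0, (6-9)^2=9, (3-3)^2=0, (11-10)^2=1, (8-8)^2=0, (4-4)^2=0, (9-6)^2=9, (2-2)^2=0, (10-11)^2=1, (7-7)^2=0
sum(d^2) = 20.
Step 3: rho = 1 - 6*20 / (11*(11^2 - 1)) = 1 - 120/1320 = 0.909091.
Step 4: Under H0, t = rho * sqrt((n-2)/(1-rho^2)) = 6.5465 ~ t(9).
Step 5: Two-sided p-value from the t-distribution with 9 df = 0.000106.
Step 6: alpha = 0.1. reject H0.

rho = 0.9091, p = 0.000106, reject H0 at alpha = 0.1.


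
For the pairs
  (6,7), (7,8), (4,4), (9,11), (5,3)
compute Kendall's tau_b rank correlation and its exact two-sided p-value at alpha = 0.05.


Step 1: Enumerate the 10 unordered pairs (i,j) with i<j and classify each by sign(x_j-x_i) * sign(y_j-y_i).
  (1,2):dx=+1,dy=+1->C; (1,3):dx=-2,dy=-3->C; (1,4):dx=+3,dy=+4->C; (1,5):dx=-1,dy=-4->C
  (2,3):dx=-3,dy=-4->C; (2,4):dx=+2,dy=+3->C; (2,5):dx=-2,dy=-5->C; (3,4):dx=+5,dy=+7->C
  (3,5):dx=+1,dy=-1->D; (4,5):dx=-4,dy=-8->C
Step 2: C = 9, D = 1, total pairs = 10.
Step 3: tau = (C - D)/(n(n-1)/2) = (9 - 1)/10 = 0.800000.
Step 4: Exact two-sided p-value (enumerate n! = 120 permutations of y under H0): p = 0.083333.
Step 5: alpha = 0.05. fail to reject H0.

tau_b = 0.8000 (C=9, D=1), p = 0.083333, fail to reject H0.


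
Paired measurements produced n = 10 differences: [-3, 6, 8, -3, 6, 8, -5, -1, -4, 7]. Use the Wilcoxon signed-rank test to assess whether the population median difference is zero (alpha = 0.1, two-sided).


Step 1: Drop any zero differences (none here) and take |d_i|.
|d| = [3, 6, 8, 3, 6, 8, 5, 1, 4, 7]
Step 2: Midrank |d_i| (ties get averaged ranks).
ranks: |3|->2.5, |6|->6.5, |8|->9.5, |3|->2.5, |6|->6.5, |8|->9.5, |5|->5, |1|->1, |4|->4, |7|->8
Step 3: Attach original signs; sum ranks with positive sign and with negative sign.
W+ = 6.5 + 9.5 + 6.5 + 9.5 + 8 = 40
W- = 2.5 + 2.5 + 5 + 1 + 4 = 15
(Check: W+ + W- = 55 should equal n(n+1)/2 = 55.)
Step 4: Test statistic W = min(W+, W-) = 15.
Step 5: Ties in |d|, so use the tie-corrected normal approximation.
        E[W] = n(n+1)/4 = 10*11/4 = 27.5.
        Tie groups: |d|=3 (t=2), |d|=6 (t=2), |d|=8 (t=2); sum(t^3 - t) = 18.
        Var[W] = n(n+1)(2n+1)/24 - sum(t^3-t)/48 = 2310/24 - 18/48 = 95.875.
        z = (W - E[W]) / sqrt(Var[W]) = (15 - 27.5) / 9.7916 = -1.2766.
        Two-sided p = 2*Phi(z) = 0.201741.
Step 6: alpha = 0.1. fail to reject H0.

W+ = 40, W- = 15, W = min = 15, p = 0.201741, fail to reject H0.


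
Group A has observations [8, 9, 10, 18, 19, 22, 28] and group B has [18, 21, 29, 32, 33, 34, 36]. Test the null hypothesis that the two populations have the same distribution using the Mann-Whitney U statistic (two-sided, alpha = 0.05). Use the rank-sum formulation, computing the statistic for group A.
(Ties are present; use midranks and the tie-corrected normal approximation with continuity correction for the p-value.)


Step 1: Combine and sort all 14 observations; assign midranks.
sorted (value, group): (8,X), (9,X), (10,X), (18,X), (18,Y), (19,X), (21,Y), (22,X), (28,X), (29,Y), (32,Y), (33,Y), (34,Y), (36,Y)
ranks: 8->1, 9->2, 10->3, 18->4.5, 18->4.5, 19->6, 21->7, 22->8, 28->9, 29->10, 32->11, 33->12, 34->13, 36->14
Step 2: Rank sum for X: R1 = 1 + 2 + 3 + 4.5 + 6 + 8 + 9 = 33.5.
Step 3: U_X = R1 - n1(n1+1)/2 = 33.5 - 7*8/2 = 33.5 - 28 = 5.5.
       U_Y = n1*n2 - U_X = 49 - 5.5 = 43.5.
Step 4: Ties are present, so use the tie-corrected normal approximation (with continuity correction) for the p-value.
Step 5: p-value = 0.017960; compare to alpha = 0.05. reject H0.

U_X = 5.5, p = 0.017960, reject H0 at alpha = 0.05.


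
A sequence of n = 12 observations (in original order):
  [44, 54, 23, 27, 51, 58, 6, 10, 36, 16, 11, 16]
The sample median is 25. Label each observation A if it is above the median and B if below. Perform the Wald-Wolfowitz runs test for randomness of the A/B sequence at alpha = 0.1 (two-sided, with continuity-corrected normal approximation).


Step 1: Compute median = 25; label A = above, B = below.
Labels in order: AABAAABBABBB  (n_A = 6, n_B = 6)
Step 2: Count runs R = 6.
Step 3: Under H0 (random ordering), E[R] = 2*n_A*n_B/(n_A+n_B) + 1 = 2*6*6/12 + 1 = 7.0000.
        Var[R] = 2*n_A*n_B*(2*n_A*n_B - n_A - n_B) / ((n_A+n_B)^2 * (n_A+n_B-1)) = 4320/1584 = 2.7273.
        SD[R] = 1.6514.
Step 4: Continuity-corrected z = (R + 0.5 - E[R]) / SD[R] = (6 + 0.5 - 7.0000) / 1.6514 = -0.3028.
Step 5: Two-sided p-value via normal approximation = 2*(1 - Phi(|z|)) = 0.762069.
Step 6: alpha = 0.1. fail to reject H0.

R = 6, z = -0.3028, p = 0.762069, fail to reject H0.


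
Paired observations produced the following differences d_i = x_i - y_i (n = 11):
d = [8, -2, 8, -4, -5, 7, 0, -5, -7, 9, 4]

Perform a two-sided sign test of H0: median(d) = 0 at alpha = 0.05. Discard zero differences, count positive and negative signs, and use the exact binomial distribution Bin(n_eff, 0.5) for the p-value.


Step 1: Discard zero differences. Original n = 11; n_eff = number of nonzero differences = 10.
Nonzero differences (with sign): +8, -2, +8, -4, -5, +7, -5, -7, +9, +4
Step 2: Count signs: positive = 5, negative = 5.
Step 3: Under H0: P(positive) = 0.5, so the number of positives S ~ Bin(10, 0.5).
Step 4: Two-sided exact p-value = sum of Bin(10,0.5) probabilities at or below the observed probability = 1.000000.
Step 5: alpha = 0.05. fail to reject H0.

n_eff = 10, pos = 5, neg = 5, p = 1.000000, fail to reject H0.


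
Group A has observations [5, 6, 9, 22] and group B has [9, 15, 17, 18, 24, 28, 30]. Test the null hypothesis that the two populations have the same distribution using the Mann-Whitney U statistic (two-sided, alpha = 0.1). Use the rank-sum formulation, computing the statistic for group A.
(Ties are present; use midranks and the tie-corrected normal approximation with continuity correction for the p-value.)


Step 1: Combine and sort all 11 observations; assign midranks.
sorted (value, group): (5,X), (6,X), (9,X), (9,Y), (15,Y), (17,Y), (18,Y), (22,X), (24,Y), (28,Y), (30,Y)
ranks: 5->1, 6->2, 9->3.5, 9->3.5, 15->5, 17->6, 18->7, 22->8, 24->9, 28->10, 30->11
Step 2: Rank sum for X: R1 = 1 + 2 + 3.5 + 8 = 14.5.
Step 3: U_X = R1 - n1(n1+1)/2 = 14.5 - 4*5/2 = 14.5 - 10 = 4.5.
       U_Y = n1*n2 - U_X = 28 - 4.5 = 23.5.
Step 4: Ties are present, so use the tie-corrected normal approximation (with continuity correction) for the p-value.
Step 5: p-value = 0.088247; compare to alpha = 0.1. reject H0.

U_X = 4.5, p = 0.088247, reject H0 at alpha = 0.1.


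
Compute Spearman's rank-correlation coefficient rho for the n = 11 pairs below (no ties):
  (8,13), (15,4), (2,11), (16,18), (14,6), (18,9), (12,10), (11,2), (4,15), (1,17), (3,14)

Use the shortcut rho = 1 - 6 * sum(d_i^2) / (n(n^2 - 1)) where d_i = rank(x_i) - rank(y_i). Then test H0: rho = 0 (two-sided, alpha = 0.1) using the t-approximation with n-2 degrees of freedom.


Step 1: Rank x and y separately (midranks; no ties here).
rank(x): 8->5, 15->9, 2->2, 16->10, 14->8, 18->11, 12->7, 11->6, 4->4, 1->1, 3->3
rank(y): 13->7, 4->2, 11->6, 18->11, 6->3, 9->4, 10->5, 2->1, 15->9, 17->10, 14->8
Step 2: d_i = R_x(i) - R_y(i); compute d_i^2.
  (5-7)^2=4, (9-2)^2=49, (2-6)^2=16, (10-11)^2=1, (8-3)^2=25, (11-4)^2=49, (7-5)^2=4, (6-1)^2=25, (4-9)^2=25, (1-10)^2=81, (3-8)^2=25
sum(d^2) = 304.
Step 3: rho = 1 - 6*304 / (11*(11^2 - 1)) = 1 - 1824/1320 = -0.381818.
Step 4: Under H0, t = rho * sqrt((n-2)/(1-rho^2)) = -1.2394 ~ t(9).
Step 5: Two-sided p-value from the t-distribution with 9 df = 0.246560.
Step 6: alpha = 0.1. fail to reject H0.

rho = -0.3818, p = 0.246560, fail to reject H0 at alpha = 0.1.


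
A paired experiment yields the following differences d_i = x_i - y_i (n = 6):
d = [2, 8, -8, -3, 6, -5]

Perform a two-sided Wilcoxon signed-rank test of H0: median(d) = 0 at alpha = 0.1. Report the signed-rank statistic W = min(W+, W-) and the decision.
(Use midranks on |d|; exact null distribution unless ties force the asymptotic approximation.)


Step 1: Drop any zero differences (none here) and take |d_i|.
|d| = [2, 8, 8, 3, 6, 5]
Step 2: Midrank |d_i| (ties get averaged ranks).
ranks: |2|->1, |8|->5.5, |8|->5.5, |3|->2, |6|->4, |5|->3
Step 3: Attach original signs; sum ranks with positive sign and with negative sign.
W+ = 1 + 5.5 + 4 = 10.5
W- = 5.5 + 2 + 3 = 10.5
(Check: W+ + W- = 21 should equal n(n+1)/2 = 21.)
Step 4: Test statistic W = min(W+, W-) = 10.5.
Step 5: Ties in |d|, so use the tie-corrected normal approximation.
        E[W] = n(n+1)/4 = 6*7/4 = 10.5.
        Tie groups: |d|=8 (t=2); sum(t^3 - t) = 6.
        Var[W] = n(n+1)(2n+1)/24 - sum(t^3-t)/48 = 546/24 - 6/48 = 22.625.
        z = (W - E[W]) / sqrt(Var[W]) = (10.5 - 10.5) / 4.7566 = 0.0000.
        Two-sided p = 2*Phi(z) = 1.000000.
Step 6: alpha = 0.1. fail to reject H0.

W+ = 10.5, W- = 10.5, W = min = 10.5, p = 1.000000, fail to reject H0.


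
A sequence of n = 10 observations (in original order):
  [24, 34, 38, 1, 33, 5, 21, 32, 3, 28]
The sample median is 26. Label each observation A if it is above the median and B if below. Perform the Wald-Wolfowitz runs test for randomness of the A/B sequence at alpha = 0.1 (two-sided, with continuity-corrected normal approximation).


Step 1: Compute median = 26; label A = above, B = below.
Labels in order: BAABABBABA  (n_A = 5, n_B = 5)
Step 2: Count runs R = 8.
Step 3: Under H0 (random ordering), E[R] = 2*n_A*n_B/(n_A+n_B) + 1 = 2*5*5/10 + 1 = 6.0000.
        Var[R] = 2*n_A*n_B*(2*n_A*n_B - n_A - n_B) / ((n_A+n_B)^2 * (n_A+n_B-1)) = 2000/900 = 2.2222.
        SD[R] = 1.4907.
Step 4: Continuity-corrected z = (R - 0.5 - E[R]) / SD[R] = (8 - 0.5 - 6.0000) / 1.4907 = 1.0062.
Step 5: Two-sided p-value via normal approximation = 2*(1 - Phi(|z|)) = 0.314305.
Step 6: alpha = 0.1. fail to reject H0.

R = 8, z = 1.0062, p = 0.314305, fail to reject H0.


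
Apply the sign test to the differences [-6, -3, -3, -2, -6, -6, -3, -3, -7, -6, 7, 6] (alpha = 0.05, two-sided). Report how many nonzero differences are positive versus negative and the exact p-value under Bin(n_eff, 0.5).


Step 1: Discard zero differences. Original n = 12; n_eff = number of nonzero differences = 12.
Nonzero differences (with sign): -6, -3, -3, -2, -6, -6, -3, -3, -7, -6, +7, +6
Step 2: Count signs: positive = 2, negative = 10.
Step 3: Under H0: P(positive) = 0.5, so the number of positives S ~ Bin(12, 0.5).
Step 4: Two-sided exact p-value = sum of Bin(12,0.5) probabilities at or below the observed probability = 0.038574.
Step 5: alpha = 0.05. reject H0.

n_eff = 12, pos = 2, neg = 10, p = 0.038574, reject H0.


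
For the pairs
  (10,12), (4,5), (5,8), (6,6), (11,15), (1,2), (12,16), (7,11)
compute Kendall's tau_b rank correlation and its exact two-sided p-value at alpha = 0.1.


Step 1: Enumerate the 28 unordered pairs (i,j) with i<j and classify each by sign(x_j-x_i) * sign(y_j-y_i).
  (1,2):dx=-6,dy=-7->C; (1,3):dx=-5,dy=-4->C; (1,4):dx=-4,dy=-6->C; (1,5):dx=+1,dy=+3->C
  (1,6):dx=-9,dy=-10->C; (1,7):dx=+2,dy=+4->C; (1,8):dx=-3,dy=-1->C; (2,3):dx=+1,dy=+3->C
  (2,4):dx=+2,dy=+1->C; (2,5):dx=+7,dy=+10->C; (2,6):dx=-3,dy=-3->C; (2,7):dx=+8,dy=+11->C
  (2,8):dx=+3,dy=+6->C; (3,4):dx=+1,dy=-2->D; (3,5):dx=+6,dy=+7->C; (3,6):dx=-4,dy=-6->C
  (3,7):dx=+7,dy=+8->C; (3,8):dx=+2,dy=+3->C; (4,5):dx=+5,dy=+9->C; (4,6):dx=-5,dy=-4->C
  (4,7):dx=+6,dy=+10->C; (4,8):dx=+1,dy=+5->C; (5,6):dx=-10,dy=-13->C; (5,7):dx=+1,dy=+1->C
  (5,8):dx=-4,dy=-4->C; (6,7):dx=+11,dy=+14->C; (6,8):dx=+6,dy=+9->C; (7,8):dx=-5,dy=-5->C
Step 2: C = 27, D = 1, total pairs = 28.
Step 3: tau = (C - D)/(n(n-1)/2) = (27 - 1)/28 = 0.928571.
Step 4: Exact two-sided p-value (enumerate n! = 40320 permutations of y under H0): p = 0.000397.
Step 5: alpha = 0.1. reject H0.

tau_b = 0.9286 (C=27, D=1), p = 0.000397, reject H0.


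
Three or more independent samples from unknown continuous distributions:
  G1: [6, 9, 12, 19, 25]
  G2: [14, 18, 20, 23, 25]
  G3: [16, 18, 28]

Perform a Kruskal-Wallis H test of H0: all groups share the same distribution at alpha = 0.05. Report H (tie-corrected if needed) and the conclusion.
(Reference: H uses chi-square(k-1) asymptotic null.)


Step 1: Combine all N = 13 observations and assign midranks.
sorted (value, group, rank): (6,G1,1), (9,G1,2), (12,G1,3), (14,G2,4), (16,G3,5), (18,G2,6.5), (18,G3,6.5), (19,G1,8), (20,G2,9), (23,G2,10), (25,G1,11.5), (25,G2,11.5), (28,G3,13)
Step 2: Sum ranks within each group.
R_1 = 25.5 (n_1 = 5)
R_2 = 41 (n_2 = 5)
R_3 = 24.5 (n_3 = 3)
Step 3: H = 12/(N(N+1)) * sum(R_i^2/n_i) - 3(N+1)
     = 12/(13*14) * (25.5^2/5 + 41^2/5 + 24.5^2/3) - 3*14
     = 0.065934 * 666.333 - 42
     = 1.934066.
Step 4: Ties present; correction factor C = 1 - 12/(13^3 - 13) = 0.994505. Corrected H = 1.934066 / 0.994505 = 1.944751.
Step 5: Under H0, H ~ chi^2(2); p-value = 0.378184.
Step 6: alpha = 0.05. fail to reject H0.

H = 1.9448, df = 2, p = 0.378184, fail to reject H0.


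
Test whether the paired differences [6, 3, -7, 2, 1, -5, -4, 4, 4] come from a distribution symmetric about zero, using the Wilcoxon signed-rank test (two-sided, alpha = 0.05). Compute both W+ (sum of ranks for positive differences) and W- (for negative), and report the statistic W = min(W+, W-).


Step 1: Drop any zero differences (none here) and take |d_i|.
|d| = [6, 3, 7, 2, 1, 5, 4, 4, 4]
Step 2: Midrank |d_i| (ties get averaged ranks).
ranks: |6|->8, |3|->3, |7|->9, |2|->2, |1|->1, |5|->7, |4|->5, |4|->5, |4|->5
Step 3: Attach original signs; sum ranks with positive sign and with negative sign.
W+ = 8 + 3 + 2 + 1 + 5 + 5 = 24
W- = 9 + 7 + 5 = 21
(Check: W+ + W- = 45 should equal n(n+1)/2 = 45.)
Step 4: Test statistic W = min(W+, W-) = 21.
Step 5: Ties in |d|, so use the tie-corrected normal approximation.
        E[W] = n(n+1)/4 = 9*10/4 = 22.5.
        Tie groups: |d|=4 (t=3); sum(t^3 - t) = 24.
        Var[W] = n(n+1)(2n+1)/24 - sum(t^3-t)/48 = 1710/24 - 24/48 = 70.75.
        z = (W - E[W]) / sqrt(Var[W]) = (21 - 22.5) / 8.4113 = -0.1783.
        Two-sided p = 2*Phi(z) = 0.858463.
Step 6: alpha = 0.05. fail to reject H0.

W+ = 24, W- = 21, W = min = 21, p = 0.858463, fail to reject H0.


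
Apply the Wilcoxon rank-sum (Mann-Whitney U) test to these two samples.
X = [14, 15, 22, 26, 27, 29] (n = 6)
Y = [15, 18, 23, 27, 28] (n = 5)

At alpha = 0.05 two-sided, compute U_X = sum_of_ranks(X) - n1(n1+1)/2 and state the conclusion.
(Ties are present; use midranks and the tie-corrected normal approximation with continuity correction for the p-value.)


Step 1: Combine and sort all 11 observations; assign midranks.
sorted (value, group): (14,X), (15,X), (15,Y), (18,Y), (22,X), (23,Y), (26,X), (27,X), (27,Y), (28,Y), (29,X)
ranks: 14->1, 15->2.5, 15->2.5, 18->4, 22->5, 23->6, 26->7, 27->8.5, 27->8.5, 28->10, 29->11
Step 2: Rank sum for X: R1 = 1 + 2.5 + 5 + 7 + 8.5 + 11 = 35.
Step 3: U_X = R1 - n1(n1+1)/2 = 35 - 6*7/2 = 35 - 21 = 14.
       U_Y = n1*n2 - U_X = 30 - 14 = 16.
Step 4: Ties are present, so use the tie-corrected normal approximation (with continuity correction) for the p-value.
Step 5: p-value = 0.926933; compare to alpha = 0.05. fail to reject H0.

U_X = 14, p = 0.926933, fail to reject H0 at alpha = 0.05.


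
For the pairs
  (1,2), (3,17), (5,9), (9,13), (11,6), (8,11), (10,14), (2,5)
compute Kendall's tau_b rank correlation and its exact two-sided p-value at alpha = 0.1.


Step 1: Enumerate the 28 unordered pairs (i,j) with i<j and classify each by sign(x_j-x_i) * sign(y_j-y_i).
  (1,2):dx=+2,dy=+15->C; (1,3):dx=+4,dy=+7->C; (1,4):dx=+8,dy=+11->C; (1,5):dx=+10,dy=+4->C
  (1,6):dx=+7,dy=+9->C; (1,7):dx=+9,dy=+12->C; (1,8):dx=+1,dy=+3->C; (2,3):dx=+2,dy=-8->D
  (2,4):dx=+6,dy=-4->D; (2,5):dx=+8,dy=-11->D; (2,6):dx=+5,dy=-6->D; (2,7):dx=+7,dy=-3->D
  (2,8):dx=-1,dy=-12->C; (3,4):dx=+4,dy=+4->C; (3,5):dx=+6,dy=-3->D; (3,6):dx=+3,dy=+2->C
  (3,7):dx=+5,dy=+5->C; (3,8):dx=-3,dy=-4->C; (4,5):dx=+2,dy=-7->D; (4,6):dx=-1,dy=-2->C
  (4,7):dx=+1,dy=+1->C; (4,8):dx=-7,dy=-8->C; (5,6):dx=-3,dy=+5->D; (5,7):dx=-1,dy=+8->D
  (5,8):dx=-9,dy=-1->C; (6,7):dx=+2,dy=+3->C; (6,8):dx=-6,dy=-6->C; (7,8):dx=-8,dy=-9->C
Step 2: C = 19, D = 9, total pairs = 28.
Step 3: tau = (C - D)/(n(n-1)/2) = (19 - 9)/28 = 0.357143.
Step 4: Exact two-sided p-value (enumerate n! = 40320 permutations of y under H0): p = 0.275099.
Step 5: alpha = 0.1. fail to reject H0.

tau_b = 0.3571 (C=19, D=9), p = 0.275099, fail to reject H0.


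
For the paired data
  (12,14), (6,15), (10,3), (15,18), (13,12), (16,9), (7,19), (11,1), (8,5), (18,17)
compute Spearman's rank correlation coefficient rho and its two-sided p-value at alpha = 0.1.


Step 1: Rank x and y separately (midranks; no ties here).
rank(x): 12->6, 6->1, 10->4, 15->8, 13->7, 16->9, 7->2, 11->5, 8->3, 18->10
rank(y): 14->6, 15->7, 3->2, 18->9, 12->5, 9->4, 19->10, 1->1, 5->3, 17->8
Step 2: d_i = R_x(i) - R_y(i); compute d_i^2.
  (6-6)^2=0, (1-7)^2=36, (4-2)^2=4, (8-9)^2=1, (7-5)^2=4, (9-4)^2=25, (2-10)^2=64, (5-1)^2=16, (3-3)^2=0, (10-8)^2=4
sum(d^2) = 154.
Step 3: rho = 1 - 6*154 / (10*(10^2 - 1)) = 1 - 924/990 = 0.066667.
Step 4: Under H0, t = rho * sqrt((n-2)/(1-rho^2)) = 0.1890 ~ t(8).
Step 5: Two-sided p-value from the t-distribution with 8 df = 0.854813.
Step 6: alpha = 0.1. fail to reject H0.

rho = 0.0667, p = 0.854813, fail to reject H0 at alpha = 0.1.


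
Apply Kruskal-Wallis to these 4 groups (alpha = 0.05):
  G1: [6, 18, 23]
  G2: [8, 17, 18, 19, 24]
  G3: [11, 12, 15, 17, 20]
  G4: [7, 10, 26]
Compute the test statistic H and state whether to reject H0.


Step 1: Combine all N = 16 observations and assign midranks.
sorted (value, group, rank): (6,G1,1), (7,G4,2), (8,G2,3), (10,G4,4), (11,G3,5), (12,G3,6), (15,G3,7), (17,G2,8.5), (17,G3,8.5), (18,G1,10.5), (18,G2,10.5), (19,G2,12), (20,G3,13), (23,G1,14), (24,G2,15), (26,G4,16)
Step 2: Sum ranks within each group.
R_1 = 25.5 (n_1 = 3)
R_2 = 49 (n_2 = 5)
R_3 = 39.5 (n_3 = 5)
R_4 = 22 (n_4 = 3)
Step 3: H = 12/(N(N+1)) * sum(R_i^2/n_i) - 3(N+1)
     = 12/(16*17) * (25.5^2/3 + 49^2/5 + 39.5^2/5 + 22^2/3) - 3*17
     = 0.044118 * 1170.33 - 51
     = 0.632353.
Step 4: Ties present; correction factor C = 1 - 12/(16^3 - 16) = 0.997059. Corrected H = 0.632353 / 0.997059 = 0.634218.
Step 5: Under H0, H ~ chi^2(3); p-value = 0.888556.
Step 6: alpha = 0.05. fail to reject H0.

H = 0.6342, df = 3, p = 0.888556, fail to reject H0.


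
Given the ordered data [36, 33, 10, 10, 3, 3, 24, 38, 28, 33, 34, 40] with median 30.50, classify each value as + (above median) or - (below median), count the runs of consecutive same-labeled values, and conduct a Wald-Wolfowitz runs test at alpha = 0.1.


Step 1: Compute median = 30.50; label A = above, B = below.
Labels in order: AABBBBBABAAA  (n_A = 6, n_B = 6)
Step 2: Count runs R = 5.
Step 3: Under H0 (random ordering), E[R] = 2*n_A*n_B/(n_A+n_B) + 1 = 2*6*6/12 + 1 = 7.0000.
        Var[R] = 2*n_A*n_B*(2*n_A*n_B - n_A - n_B) / ((n_A+n_B)^2 * (n_A+n_B-1)) = 4320/1584 = 2.7273.
        SD[R] = 1.6514.
Step 4: Continuity-corrected z = (R + 0.5 - E[R]) / SD[R] = (5 + 0.5 - 7.0000) / 1.6514 = -0.9083.
Step 5: Two-sided p-value via normal approximation = 2*(1 - Phi(|z|)) = 0.363722.
Step 6: alpha = 0.1. fail to reject H0.

R = 5, z = -0.9083, p = 0.363722, fail to reject H0.


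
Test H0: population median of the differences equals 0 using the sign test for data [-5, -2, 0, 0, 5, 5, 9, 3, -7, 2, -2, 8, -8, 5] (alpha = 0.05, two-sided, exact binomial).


Step 1: Discard zero differences. Original n = 14; n_eff = number of nonzero differences = 12.
Nonzero differences (with sign): -5, -2, +5, +5, +9, +3, -7, +2, -2, +8, -8, +5
Step 2: Count signs: positive = 7, negative = 5.
Step 3: Under H0: P(positive) = 0.5, so the number of positives S ~ Bin(12, 0.5).
Step 4: Two-sided exact p-value = sum of Bin(12,0.5) probabilities at or below the observed probability = 0.774414.
Step 5: alpha = 0.05. fail to reject H0.

n_eff = 12, pos = 7, neg = 5, p = 0.774414, fail to reject H0.


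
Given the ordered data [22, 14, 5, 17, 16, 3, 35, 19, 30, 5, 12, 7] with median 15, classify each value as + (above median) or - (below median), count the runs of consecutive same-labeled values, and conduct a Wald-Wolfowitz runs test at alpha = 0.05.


Step 1: Compute median = 15; label A = above, B = below.
Labels in order: ABBAABAAABBB  (n_A = 6, n_B = 6)
Step 2: Count runs R = 6.
Step 3: Under H0 (random ordering), E[R] = 2*n_A*n_B/(n_A+n_B) + 1 = 2*6*6/12 + 1 = 7.0000.
        Var[R] = 2*n_A*n_B*(2*n_A*n_B - n_A - n_B) / ((n_A+n_B)^2 * (n_A+n_B-1)) = 4320/1584 = 2.7273.
        SD[R] = 1.6514.
Step 4: Continuity-corrected z = (R + 0.5 - E[R]) / SD[R] = (6 + 0.5 - 7.0000) / 1.6514 = -0.3028.
Step 5: Two-sided p-value via normal approximation = 2*(1 - Phi(|z|)) = 0.762069.
Step 6: alpha = 0.05. fail to reject H0.

R = 6, z = -0.3028, p = 0.762069, fail to reject H0.


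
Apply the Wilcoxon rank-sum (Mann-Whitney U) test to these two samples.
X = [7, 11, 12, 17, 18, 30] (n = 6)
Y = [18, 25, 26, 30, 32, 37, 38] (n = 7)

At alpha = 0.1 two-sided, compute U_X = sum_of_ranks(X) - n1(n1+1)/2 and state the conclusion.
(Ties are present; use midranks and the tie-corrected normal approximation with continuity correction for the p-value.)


Step 1: Combine and sort all 13 observations; assign midranks.
sorted (value, group): (7,X), (11,X), (12,X), (17,X), (18,X), (18,Y), (25,Y), (26,Y), (30,X), (30,Y), (32,Y), (37,Y), (38,Y)
ranks: 7->1, 11->2, 12->3, 17->4, 18->5.5, 18->5.5, 25->7, 26->8, 30->9.5, 30->9.5, 32->11, 37->12, 38->13
Step 2: Rank sum for X: R1 = 1 + 2 + 3 + 4 + 5.5 + 9.5 = 25.
Step 3: U_X = R1 - n1(n1+1)/2 = 25 - 6*7/2 = 25 - 21 = 4.
       U_Y = n1*n2 - U_X = 42 - 4 = 38.
Step 4: Ties are present, so use the tie-corrected normal approximation (with continuity correction) for the p-value.
Step 5: p-value = 0.018096; compare to alpha = 0.1. reject H0.

U_X = 4, p = 0.018096, reject H0 at alpha = 0.1.


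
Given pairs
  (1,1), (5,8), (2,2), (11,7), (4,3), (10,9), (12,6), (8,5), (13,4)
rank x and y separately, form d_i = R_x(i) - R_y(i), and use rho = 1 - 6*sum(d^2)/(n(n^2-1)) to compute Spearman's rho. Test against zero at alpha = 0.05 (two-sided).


Step 1: Rank x and y separately (midranks; no ties here).
rank(x): 1->1, 5->4, 2->2, 11->7, 4->3, 10->6, 12->8, 8->5, 13->9
rank(y): 1->1, 8->8, 2->2, 7->7, 3->3, 9->9, 6->6, 5->5, 4->4
Step 2: d_i = R_x(i) - R_y(i); compute d_i^2.
  (1-1)^2=0, (4-8)^2=16, (2-2)^2=0, (7-7)^2=0, (3-3)^2=0, (6-9)^2=9, (8-6)^2=4, (5-5)^2=0, (9-4)^2=25
sum(d^2) = 54.
Step 3: rho = 1 - 6*54 / (9*(9^2 - 1)) = 1 - 324/720 = 0.550000.
Step 4: Under H0, t = rho * sqrt((n-2)/(1-rho^2)) = 1.7424 ~ t(7).
Step 5: Two-sided p-value from the t-distribution with 7 df = 0.124977.
Step 6: alpha = 0.05. fail to reject H0.

rho = 0.5500, p = 0.124977, fail to reject H0 at alpha = 0.05.


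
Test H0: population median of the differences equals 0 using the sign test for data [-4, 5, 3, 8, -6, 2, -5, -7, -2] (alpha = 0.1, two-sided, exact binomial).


Step 1: Discard zero differences. Original n = 9; n_eff = number of nonzero differences = 9.
Nonzero differences (with sign): -4, +5, +3, +8, -6, +2, -5, -7, -2
Step 2: Count signs: positive = 4, negative = 5.
Step 3: Under H0: P(positive) = 0.5, so the number of positives S ~ Bin(9, 0.5).
Step 4: Two-sided exact p-value = sum of Bin(9,0.5) probabilities at or below the observed probability = 1.000000.
Step 5: alpha = 0.1. fail to reject H0.

n_eff = 9, pos = 4, neg = 5, p = 1.000000, fail to reject H0.


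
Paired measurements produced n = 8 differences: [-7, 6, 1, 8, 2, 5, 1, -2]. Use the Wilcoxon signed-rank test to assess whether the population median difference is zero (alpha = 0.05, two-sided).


Step 1: Drop any zero differences (none here) and take |d_i|.
|d| = [7, 6, 1, 8, 2, 5, 1, 2]
Step 2: Midrank |d_i| (ties get averaged ranks).
ranks: |7|->7, |6|->6, |1|->1.5, |8|->8, |2|->3.5, |5|->5, |1|->1.5, |2|->3.5
Step 3: Attach original signs; sum ranks with positive sign and with negative sign.
W+ = 6 + 1.5 + 8 + 3.5 + 5 + 1.5 = 25.5
W- = 7 + 3.5 = 10.5
(Check: W+ + W- = 36 should equal n(n+1)/2 = 36.)
Step 4: Test statistic W = min(W+, W-) = 10.5.
Step 5: Ties in |d|, so use the tie-corrected normal approximation.
        E[W] = n(n+1)/4 = 8*9/4 = 18.
        Tie groups: |d|=1 (t=2), |d|=2 (t=2); sum(t^3 - t) = 12.
        Var[W] = n(n+1)(2n+1)/24 - sum(t^3-t)/48 = 1224/24 - 12/48 = 50.75.
        z = (W - E[W]) / sqrt(Var[W]) = (10.5 - 18) / 7.1239 = -1.0528.
        Two-sided p = 2*Phi(z) = 0.292436.
Step 6: alpha = 0.05. fail to reject H0.

W+ = 25.5, W- = 10.5, W = min = 10.5, p = 0.292436, fail to reject H0.


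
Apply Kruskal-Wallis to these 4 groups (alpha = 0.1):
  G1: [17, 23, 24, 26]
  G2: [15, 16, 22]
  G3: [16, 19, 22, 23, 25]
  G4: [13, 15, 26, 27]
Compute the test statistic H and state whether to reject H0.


Step 1: Combine all N = 16 observations and assign midranks.
sorted (value, group, rank): (13,G4,1), (15,G2,2.5), (15,G4,2.5), (16,G2,4.5), (16,G3,4.5), (17,G1,6), (19,G3,7), (22,G2,8.5), (22,G3,8.5), (23,G1,10.5), (23,G3,10.5), (24,G1,12), (25,G3,13), (26,G1,14.5), (26,G4,14.5), (27,G4,16)
Step 2: Sum ranks within each group.
R_1 = 43 (n_1 = 4)
R_2 = 15.5 (n_2 = 3)
R_3 = 43.5 (n_3 = 5)
R_4 = 34 (n_4 = 4)
Step 3: H = 12/(N(N+1)) * sum(R_i^2/n_i) - 3(N+1)
     = 12/(16*17) * (43^2/4 + 15.5^2/3 + 43.5^2/5 + 34^2/4) - 3*17
     = 0.044118 * 1209.78 - 51
     = 2.372794.
Step 4: Ties present; correction factor C = 1 - 30/(16^3 - 16) = 0.992647. Corrected H = 2.372794 / 0.992647 = 2.390370.
Step 5: Under H0, H ~ chi^2(3); p-value = 0.495430.
Step 6: alpha = 0.1. fail to reject H0.

H = 2.3904, df = 3, p = 0.495430, fail to reject H0.


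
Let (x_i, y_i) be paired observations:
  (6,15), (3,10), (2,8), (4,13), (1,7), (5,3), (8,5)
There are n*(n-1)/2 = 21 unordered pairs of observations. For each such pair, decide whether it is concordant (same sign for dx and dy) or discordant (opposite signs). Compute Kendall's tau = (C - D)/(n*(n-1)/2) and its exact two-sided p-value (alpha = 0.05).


Step 1: Enumerate the 21 unordered pairs (i,j) with i<j and classify each by sign(x_j-x_i) * sign(y_j-y_i).
  (1,2):dx=-3,dy=-5->C; (1,3):dx=-4,dy=-7->C; (1,4):dx=-2,dy=-2->C; (1,5):dx=-5,dy=-8->C
  (1,6):dx=-1,dy=-12->C; (1,7):dx=+2,dy=-10->D; (2,3):dx=-1,dy=-2->C; (2,4):dx=+1,dy=+3->C
  (2,5):dx=-2,dy=-3->C; (2,6):dx=+2,dy=-7->D; (2,7):dx=+5,dy=-5->D; (3,4):dx=+2,dy=+5->C
  (3,5):dx=-1,dy=-1->C; (3,6):dx=+3,dy=-5->D; (3,7):dx=+6,dy=-3->D; (4,5):dx=-3,dy=-6->C
  (4,6):dx=+1,dy=-10->D; (4,7):dx=+4,dy=-8->D; (5,6):dx=+4,dy=-4->D; (5,7):dx=+7,dy=-2->D
  (6,7):dx=+3,dy=+2->C
Step 2: C = 12, D = 9, total pairs = 21.
Step 3: tau = (C - D)/(n(n-1)/2) = (12 - 9)/21 = 0.142857.
Step 4: Exact two-sided p-value (enumerate n! = 5040 permutations of y under H0): p = 0.772619.
Step 5: alpha = 0.05. fail to reject H0.

tau_b = 0.1429 (C=12, D=9), p = 0.772619, fail to reject H0.


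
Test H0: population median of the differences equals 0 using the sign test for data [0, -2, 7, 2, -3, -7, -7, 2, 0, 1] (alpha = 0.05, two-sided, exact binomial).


Step 1: Discard zero differences. Original n = 10; n_eff = number of nonzero differences = 8.
Nonzero differences (with sign): -2, +7, +2, -3, -7, -7, +2, +1
Step 2: Count signs: positive = 4, negative = 4.
Step 3: Under H0: P(positive) = 0.5, so the number of positives S ~ Bin(8, 0.5).
Step 4: Two-sided exact p-value = sum of Bin(8,0.5) probabilities at or below the observed probability = 1.000000.
Step 5: alpha = 0.05. fail to reject H0.

n_eff = 8, pos = 4, neg = 4, p = 1.000000, fail to reject H0.


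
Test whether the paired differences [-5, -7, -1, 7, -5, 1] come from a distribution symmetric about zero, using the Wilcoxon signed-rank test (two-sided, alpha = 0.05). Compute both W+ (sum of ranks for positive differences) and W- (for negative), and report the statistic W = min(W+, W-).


Step 1: Drop any zero differences (none here) and take |d_i|.
|d| = [5, 7, 1, 7, 5, 1]
Step 2: Midrank |d_i| (ties get averaged ranks).
ranks: |5|->3.5, |7|->5.5, |1|->1.5, |7|->5.5, |5|->3.5, |1|->1.5
Step 3: Attach original signs; sum ranks with positive sign and with negative sign.
W+ = 5.5 + 1.5 = 7
W- = 3.5 + 5.5 + 1.5 + 3.5 = 14
(Check: W+ + W- = 21 should equal n(n+1)/2 = 21.)
Step 4: Test statistic W = min(W+, W-) = 7.
Step 5: Ties in |d|, so use the tie-corrected normal approximation.
        E[W] = n(n+1)/4 = 6*7/4 = 10.5.
        Tie groups: |d|=1 (t=2), |d|=5 (t=2), |d|=7 (t=2); sum(t^3 - t) = 18.
        Var[W] = n(n+1)(2n+1)/24 - sum(t^3-t)/48 = 546/24 - 18/48 = 22.375.
        z = (W - E[W]) / sqrt(Var[W]) = (7 - 10.5) / 4.7302 = -0.7399.
        Two-sided p = 2*Phi(z) = 0.459347.
Step 6: alpha = 0.05. fail to reject H0.

W+ = 7, W- = 14, W = min = 7, p = 0.459347, fail to reject H0.


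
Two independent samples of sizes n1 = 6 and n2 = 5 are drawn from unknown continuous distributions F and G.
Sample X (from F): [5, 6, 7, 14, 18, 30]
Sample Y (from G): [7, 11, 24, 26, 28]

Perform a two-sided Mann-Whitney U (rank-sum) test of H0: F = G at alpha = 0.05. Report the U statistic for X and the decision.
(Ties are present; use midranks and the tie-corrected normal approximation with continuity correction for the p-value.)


Step 1: Combine and sort all 11 observations; assign midranks.
sorted (value, group): (5,X), (6,X), (7,X), (7,Y), (11,Y), (14,X), (18,X), (24,Y), (26,Y), (28,Y), (30,X)
ranks: 5->1, 6->2, 7->3.5, 7->3.5, 11->5, 14->6, 18->7, 24->8, 26->9, 28->10, 30->11
Step 2: Rank sum for X: R1 = 1 + 2 + 3.5 + 6 + 7 + 11 = 30.5.
Step 3: U_X = R1 - n1(n1+1)/2 = 30.5 - 6*7/2 = 30.5 - 21 = 9.5.
       U_Y = n1*n2 - U_X = 30 - 9.5 = 20.5.
Step 4: Ties are present, so use the tie-corrected normal approximation (with continuity correction) for the p-value.
Step 5: p-value = 0.360216; compare to alpha = 0.05. fail to reject H0.

U_X = 9.5, p = 0.360216, fail to reject H0 at alpha = 0.05.


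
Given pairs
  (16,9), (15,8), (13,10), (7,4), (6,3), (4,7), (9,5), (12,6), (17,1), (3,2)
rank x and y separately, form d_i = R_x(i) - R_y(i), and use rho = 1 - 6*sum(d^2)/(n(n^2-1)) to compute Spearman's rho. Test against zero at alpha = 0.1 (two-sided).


Step 1: Rank x and y separately (midranks; no ties here).
rank(x): 16->9, 15->8, 13->7, 7->4, 6->3, 4->2, 9->5, 12->6, 17->10, 3->1
rank(y): 9->9, 8->8, 10->10, 4->4, 3->3, 7->7, 5->5, 6->6, 1->1, 2->2
Step 2: d_i = R_x(i) - R_y(i); compute d_i^2.
  (9-9)^2=0, (8-8)^2=0, (7-10)^2=9, (4-4)^2=0, (3-3)^2=0, (2-7)^2=25, (5-5)^2=0, (6-6)^2=0, (10-1)^2=81, (1-2)^2=1
sum(d^2) = 116.
Step 3: rho = 1 - 6*116 / (10*(10^2 - 1)) = 1 - 696/990 = 0.296970.
Step 4: Under H0, t = rho * sqrt((n-2)/(1-rho^2)) = 0.8796 ~ t(8).
Step 5: Two-sided p-value from the t-distribution with 8 df = 0.404702.
Step 6: alpha = 0.1. fail to reject H0.

rho = 0.2970, p = 0.404702, fail to reject H0 at alpha = 0.1.


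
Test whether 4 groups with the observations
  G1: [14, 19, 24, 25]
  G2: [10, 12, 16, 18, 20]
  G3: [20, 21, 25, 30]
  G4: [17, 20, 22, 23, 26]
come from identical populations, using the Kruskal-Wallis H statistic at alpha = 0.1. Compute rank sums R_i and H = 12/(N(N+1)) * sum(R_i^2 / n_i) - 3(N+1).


Step 1: Combine all N = 18 observations and assign midranks.
sorted (value, group, rank): (10,G2,1), (12,G2,2), (14,G1,3), (16,G2,4), (17,G4,5), (18,G2,6), (19,G1,7), (20,G2,9), (20,G3,9), (20,G4,9), (21,G3,11), (22,G4,12), (23,G4,13), (24,G1,14), (25,G1,15.5), (25,G3,15.5), (26,G4,17), (30,G3,18)
Step 2: Sum ranks within each group.
R_1 = 39.5 (n_1 = 4)
R_2 = 22 (n_2 = 5)
R_3 = 53.5 (n_3 = 4)
R_4 = 56 (n_4 = 5)
Step 3: H = 12/(N(N+1)) * sum(R_i^2/n_i) - 3(N+1)
     = 12/(18*19) * (39.5^2/4 + 22^2/5 + 53.5^2/4 + 56^2/5) - 3*19
     = 0.035088 * 1829.62 - 57
     = 7.197368.
Step 4: Ties present; correction factor C = 1 - 30/(18^3 - 18) = 0.994840. Corrected H = 7.197368 / 0.994840 = 7.234699.
Step 5: Under H0, H ~ chi^2(3); p-value = 0.064782.
Step 6: alpha = 0.1. reject H0.

H = 7.2347, df = 3, p = 0.064782, reject H0.


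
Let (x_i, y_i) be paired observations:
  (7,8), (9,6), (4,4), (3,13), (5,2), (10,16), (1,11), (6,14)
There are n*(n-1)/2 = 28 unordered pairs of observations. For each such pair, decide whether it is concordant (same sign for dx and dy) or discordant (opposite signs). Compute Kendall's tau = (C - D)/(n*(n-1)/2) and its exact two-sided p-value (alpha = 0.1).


Step 1: Enumerate the 28 unordered pairs (i,j) with i<j and classify each by sign(x_j-x_i) * sign(y_j-y_i).
  (1,2):dx=+2,dy=-2->D; (1,3):dx=-3,dy=-4->C; (1,4):dx=-4,dy=+5->D; (1,5):dx=-2,dy=-6->C
  (1,6):dx=+3,dy=+8->C; (1,7):dx=-6,dy=+3->D; (1,8):dx=-1,dy=+6->D; (2,3):dx=-5,dy=-2->C
  (2,4):dx=-6,dy=+7->D; (2,5):dx=-4,dy=-4->C; (2,6):dx=+1,dy=+10->C; (2,7):dx=-8,dy=+5->D
  (2,8):dx=-3,dy=+8->D; (3,4):dx=-1,dy=+9->D; (3,5):dx=+1,dy=-2->D; (3,6):dx=+6,dy=+12->C
  (3,7):dx=-3,dy=+7->D; (3,8):dx=+2,dy=+10->C; (4,5):dx=+2,dy=-11->D; (4,6):dx=+7,dy=+3->C
  (4,7):dx=-2,dy=-2->C; (4,8):dx=+3,dy=+1->C; (5,6):dx=+5,dy=+14->C; (5,7):dx=-4,dy=+9->D
  (5,8):dx=+1,dy=+12->C; (6,7):dx=-9,dy=-5->C; (6,8):dx=-4,dy=-2->C; (7,8):dx=+5,dy=+3->C
Step 2: C = 16, D = 12, total pairs = 28.
Step 3: tau = (C - D)/(n(n-1)/2) = (16 - 12)/28 = 0.142857.
Step 4: Exact two-sided p-value (enumerate n! = 40320 permutations of y under H0): p = 0.719544.
Step 5: alpha = 0.1. fail to reject H0.

tau_b = 0.1429 (C=16, D=12), p = 0.719544, fail to reject H0.


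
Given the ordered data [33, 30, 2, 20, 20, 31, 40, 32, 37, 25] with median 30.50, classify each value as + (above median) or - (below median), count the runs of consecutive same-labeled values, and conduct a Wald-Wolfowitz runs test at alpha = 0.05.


Step 1: Compute median = 30.50; label A = above, B = below.
Labels in order: ABBBBAAAAB  (n_A = 5, n_B = 5)
Step 2: Count runs R = 4.
Step 3: Under H0 (random ordering), E[R] = 2*n_A*n_B/(n_A+n_B) + 1 = 2*5*5/10 + 1 = 6.0000.
        Var[R] = 2*n_A*n_B*(2*n_A*n_B - n_A - n_B) / ((n_A+n_B)^2 * (n_A+n_B-1)) = 2000/900 = 2.2222.
        SD[R] = 1.4907.
Step 4: Continuity-corrected z = (R + 0.5 - E[R]) / SD[R] = (4 + 0.5 - 6.0000) / 1.4907 = -1.0062.
Step 5: Two-sided p-value via normal approximation = 2*(1 - Phi(|z|)) = 0.314305.
Step 6: alpha = 0.05. fail to reject H0.

R = 4, z = -1.0062, p = 0.314305, fail to reject H0.


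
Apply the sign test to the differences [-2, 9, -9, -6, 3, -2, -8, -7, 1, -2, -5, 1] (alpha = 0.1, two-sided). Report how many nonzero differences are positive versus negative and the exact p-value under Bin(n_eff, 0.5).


Step 1: Discard zero differences. Original n = 12; n_eff = number of nonzero differences = 12.
Nonzero differences (with sign): -2, +9, -9, -6, +3, -2, -8, -7, +1, -2, -5, +1
Step 2: Count signs: positive = 4, negative = 8.
Step 3: Under H0: P(positive) = 0.5, so the number of positives S ~ Bin(12, 0.5).
Step 4: Two-sided exact p-value = sum of Bin(12,0.5) probabilities at or below the observed probability = 0.387695.
Step 5: alpha = 0.1. fail to reject H0.

n_eff = 12, pos = 4, neg = 8, p = 0.387695, fail to reject H0.
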